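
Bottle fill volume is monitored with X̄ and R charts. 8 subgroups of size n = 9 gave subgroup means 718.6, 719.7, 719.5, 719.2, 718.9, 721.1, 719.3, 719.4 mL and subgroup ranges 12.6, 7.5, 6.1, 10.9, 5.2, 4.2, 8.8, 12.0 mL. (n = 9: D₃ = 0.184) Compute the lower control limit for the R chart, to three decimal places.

R̄ = (12.6 + 7.5 + 6.1 + 10.9 + 5.2 + 4.2 + 8.8 + 12.0) / 8 = 67.3000 / 8 = 8.4125
LCL_R = D₃·R̄ = 0.184 × 8.4125 = 1.5479

1.548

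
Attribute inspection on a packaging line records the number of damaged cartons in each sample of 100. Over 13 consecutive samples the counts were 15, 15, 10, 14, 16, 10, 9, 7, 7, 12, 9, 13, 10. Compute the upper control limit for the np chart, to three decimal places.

20.808

p̄ = Σdᵢ / (k·n) = 147 / (13 × 100) = 0.11308
UCL = np̄ + 3·√(np̄(1−p̄)) = 11.3077 + 3 × √(11.3077×0.88692) = 11.3077 + 3 × 3.1669 = 20.8083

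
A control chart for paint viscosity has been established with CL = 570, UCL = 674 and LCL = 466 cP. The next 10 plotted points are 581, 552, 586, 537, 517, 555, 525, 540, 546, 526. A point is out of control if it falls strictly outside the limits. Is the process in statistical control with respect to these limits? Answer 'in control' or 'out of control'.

in control

All 10 points lie within [466, 674].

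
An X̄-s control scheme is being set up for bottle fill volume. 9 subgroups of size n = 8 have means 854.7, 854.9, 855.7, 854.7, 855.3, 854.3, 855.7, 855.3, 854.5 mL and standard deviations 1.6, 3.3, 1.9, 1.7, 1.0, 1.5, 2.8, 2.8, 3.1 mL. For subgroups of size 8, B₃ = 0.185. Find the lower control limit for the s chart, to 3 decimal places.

s̄ = (1.6 + 3.3 + 1.9 + 1.7 + 1.0 + 1.5 + 2.8 + 2.8 + 3.1) / 9 = 2.1889
LCL_s = B₃·s̄ = 0.185 × 2.1889 = 0.4049

0.405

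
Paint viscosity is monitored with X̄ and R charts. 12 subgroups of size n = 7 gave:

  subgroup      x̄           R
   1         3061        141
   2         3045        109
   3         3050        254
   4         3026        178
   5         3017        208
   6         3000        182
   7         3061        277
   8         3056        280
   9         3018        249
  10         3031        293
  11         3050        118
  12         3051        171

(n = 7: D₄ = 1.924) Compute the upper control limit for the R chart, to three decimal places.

R̄ = (141 + 109 + 254 + 178 + 208 + 182 + 277 + 280 + 249 + 293 + 118 + 171) / 12 = 2460.0000 / 12 = 205.0000
UCL_R = D₄·R̄ = 1.924 × 205.0000 = 394.4200

394.420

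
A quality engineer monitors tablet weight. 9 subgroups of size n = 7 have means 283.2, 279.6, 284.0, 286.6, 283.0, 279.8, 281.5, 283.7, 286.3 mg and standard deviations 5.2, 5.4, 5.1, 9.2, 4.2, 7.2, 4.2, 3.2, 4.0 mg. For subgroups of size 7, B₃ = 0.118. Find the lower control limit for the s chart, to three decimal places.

0.625

s̄ = (5.2 + 5.4 + 5.1 + 9.2 + 4.2 + 7.2 + 4.2 + 3.2 + 4.0) / 9 = 5.3000
LCL_s = B₃·s̄ = 0.118 × 5.3000 = 0.6254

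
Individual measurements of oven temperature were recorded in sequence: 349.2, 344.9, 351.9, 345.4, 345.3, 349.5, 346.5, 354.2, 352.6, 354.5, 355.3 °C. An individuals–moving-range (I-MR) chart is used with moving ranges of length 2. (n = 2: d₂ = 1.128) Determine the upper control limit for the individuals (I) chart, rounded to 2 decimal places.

359.80

X̄ = (349.2 + 344.9 + 351.9 + 345.4 + 345.3 + 349.5 + 346.5 + 354.2 + 352.6 + 354.5 + 355.3) / 11 = 349.9364
Moving ranges: 4.3, 7.0, 6.5, 0.1, 4.2, 3.0, 7.7, 1.6, 1.9, 0.8; M̄R̄ = 37.1000 / 10 = 3.7100
UCL = X̄ + 3·M̄R̄/d₂ = 349.9364 + 3 × 3.7100 / 1.128 = 359.8034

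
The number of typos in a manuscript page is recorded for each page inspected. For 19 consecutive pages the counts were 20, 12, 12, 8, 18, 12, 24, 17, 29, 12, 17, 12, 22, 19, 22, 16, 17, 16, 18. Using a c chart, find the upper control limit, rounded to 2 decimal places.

29.37

c̄ = (20 + 12 + 12 + 8 + 18 + 12 + 24 + 17 + 29 + 12 + 17 + 12 + 22 + 19 + 22 + 16 + 17 + 16 + 18) / 19 = 323 / 19 = 17.0000
UCL = c̄ + 3√c̄ = 17.0000 + 3 × √17.0000 = 17.0000 + 3 × 4.1231 = 29.3693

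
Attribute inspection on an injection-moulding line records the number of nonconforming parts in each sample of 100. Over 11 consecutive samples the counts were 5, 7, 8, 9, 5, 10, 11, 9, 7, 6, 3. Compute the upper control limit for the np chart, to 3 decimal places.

p̄ = Σdᵢ / (k·n) = 80 / (11 × 100) = 0.07273
UCL = np̄ + 3·√(np̄(1−p̄)) = 7.2727 + 3 × √(7.2727×0.92727) = 7.2727 + 3 × 2.5969 = 15.0634

15.063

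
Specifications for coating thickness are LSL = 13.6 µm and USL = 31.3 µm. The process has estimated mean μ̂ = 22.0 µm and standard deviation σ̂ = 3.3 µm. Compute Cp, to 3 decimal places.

0.894

Cp = (USL − LSL) / (6σ̂) = (31.3 − 13.6) / (6 × 3.3) = 17.7000 / 19.8000 = 0.8939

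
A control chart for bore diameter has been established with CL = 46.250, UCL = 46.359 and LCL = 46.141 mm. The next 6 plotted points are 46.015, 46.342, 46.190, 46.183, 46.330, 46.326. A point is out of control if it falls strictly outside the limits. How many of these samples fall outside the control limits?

Compare each point to [46.141, 46.359]: sample 1 = 46.015 < LCL.

1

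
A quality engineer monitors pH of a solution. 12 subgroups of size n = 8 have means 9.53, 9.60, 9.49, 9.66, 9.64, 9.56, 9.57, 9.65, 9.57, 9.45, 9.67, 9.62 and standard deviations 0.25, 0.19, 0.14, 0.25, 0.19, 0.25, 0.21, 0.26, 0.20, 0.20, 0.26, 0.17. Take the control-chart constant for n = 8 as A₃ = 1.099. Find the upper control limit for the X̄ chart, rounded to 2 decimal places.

X̄̄ = (9.53 + 9.60 + 9.49 + 9.66 + 9.64 + 9.56 + 9.57 + 9.65 + 9.57 + 9.45 + 9.67 + 9.62) / 12 = 9.5842
s̄ = (0.25 + 0.19 + 0.14 + 0.25 + 0.19 + 0.25 + 0.21 + 0.26 + 0.20 + 0.20 + 0.26 + 0.17) / 12 = 0.2142
UCL = X̄̄ + A₃·s̄ = 9.5842 + 1.099 × 0.2142 = 9.8195

9.82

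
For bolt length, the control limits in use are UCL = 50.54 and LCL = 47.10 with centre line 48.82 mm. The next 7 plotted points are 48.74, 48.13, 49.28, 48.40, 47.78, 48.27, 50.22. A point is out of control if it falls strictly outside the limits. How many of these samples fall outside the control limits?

0

All 7 points lie within [47.10, 50.54].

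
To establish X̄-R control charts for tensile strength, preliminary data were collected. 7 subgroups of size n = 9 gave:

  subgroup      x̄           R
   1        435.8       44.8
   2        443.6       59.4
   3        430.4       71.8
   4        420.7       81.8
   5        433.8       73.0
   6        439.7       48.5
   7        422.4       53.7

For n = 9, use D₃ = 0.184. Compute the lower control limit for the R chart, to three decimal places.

11.382

R̄ = (44.8 + 59.4 + 71.8 + 81.8 + 73.0 + 48.5 + 53.7) / 7 = 433.0000 / 7 = 61.8571
LCL_R = D₃·R̄ = 0.184 × 61.8571 = 11.3817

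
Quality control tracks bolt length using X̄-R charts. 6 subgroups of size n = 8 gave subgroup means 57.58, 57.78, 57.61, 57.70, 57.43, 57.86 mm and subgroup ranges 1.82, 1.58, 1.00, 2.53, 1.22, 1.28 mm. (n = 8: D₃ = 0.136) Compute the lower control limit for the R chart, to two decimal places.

R̄ = (1.82 + 1.58 + 1.00 + 2.53 + 1.22 + 1.28) / 6 = 9.4300 / 6 = 1.5717
LCL_R = D₃·R̄ = 0.136 × 1.5717 = 0.2137

0.21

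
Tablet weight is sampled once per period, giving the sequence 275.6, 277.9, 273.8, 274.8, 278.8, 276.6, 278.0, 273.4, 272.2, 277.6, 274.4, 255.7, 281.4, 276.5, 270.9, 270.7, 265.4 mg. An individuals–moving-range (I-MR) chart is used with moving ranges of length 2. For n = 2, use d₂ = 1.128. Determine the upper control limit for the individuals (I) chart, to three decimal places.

X̄ = (275.6 + 277.9 + 273.8 + 274.8 + 278.8 + 276.6 + 278.0 + 273.4 + 272.2 + 277.6 + 274.4 + 255.7 + 281.4 + 276.5 + 270.9 + 270.7 + 265.4) / 17 = 273.7471
Moving ranges: 2.3, 4.1, 1.0, 4.0, 2.2, 1.4, 4.6, 1.2, 5.4, 3.2, 18.7, 25.7, 4.9, 5.6, 0.2, 5.3; M̄R̄ = 89.8000 / 16 = 5.6125
UCL = X̄ + 3·M̄R̄/d₂ = 273.7471 + 3 × 5.6125 / 1.128 = 288.6739

288.674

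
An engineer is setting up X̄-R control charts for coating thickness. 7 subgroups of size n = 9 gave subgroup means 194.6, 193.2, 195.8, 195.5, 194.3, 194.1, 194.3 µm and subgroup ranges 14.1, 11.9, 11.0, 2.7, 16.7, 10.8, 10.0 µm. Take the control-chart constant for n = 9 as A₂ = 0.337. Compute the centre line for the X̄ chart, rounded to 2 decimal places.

X̄̄ = (194.6 + 193.2 + 195.8 + 195.5 + 194.3 + 194.1 + 194.3) / 7 = 1361.8000 / 7 = 194.5429
CL = X̄̄ = 194.5429

194.54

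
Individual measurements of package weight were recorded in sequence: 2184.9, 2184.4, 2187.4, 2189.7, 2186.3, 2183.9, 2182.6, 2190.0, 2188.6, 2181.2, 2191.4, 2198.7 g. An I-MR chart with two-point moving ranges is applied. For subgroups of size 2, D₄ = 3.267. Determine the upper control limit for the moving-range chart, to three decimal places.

Moving ranges: 0.5, 3.0, 2.3, 3.4, 2.4, 1.3, 7.4, 1.4, 7.4, 10.2, 7.3; M̄R̄ = 46.6000 / 11 = 4.2364
UCL_MR = D₄·M̄R̄ = 3.267 × 4.2364 = 13.8402

13.840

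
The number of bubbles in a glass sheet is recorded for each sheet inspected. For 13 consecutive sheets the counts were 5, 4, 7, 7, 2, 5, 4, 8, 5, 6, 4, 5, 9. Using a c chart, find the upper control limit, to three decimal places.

12.473

c̄ = (5 + 4 + 7 + 7 + 2 + 5 + 4 + 8 + 5 + 6 + 4 + 5 + 9) / 13 = 71 / 13 = 5.4615
UCL = c̄ + 3√c̄ = 5.4615 + 3 × √5.4615 = 5.4615 + 3 × 2.3370 = 12.4725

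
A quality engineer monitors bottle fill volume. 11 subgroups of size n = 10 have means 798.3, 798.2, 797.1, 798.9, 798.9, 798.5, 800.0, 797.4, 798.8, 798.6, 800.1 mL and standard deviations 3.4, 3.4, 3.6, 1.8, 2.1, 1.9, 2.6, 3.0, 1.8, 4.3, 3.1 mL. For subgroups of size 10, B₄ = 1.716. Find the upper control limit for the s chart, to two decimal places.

s̄ = (3.4 + 3.4 + 3.6 + 1.8 + 2.1 + 1.9 + 2.6 + 3.0 + 1.8 + 4.3 + 3.1) / 11 = 2.8182
UCL_s = B₄·s̄ = 1.716 × 2.8182 = 4.8360

4.84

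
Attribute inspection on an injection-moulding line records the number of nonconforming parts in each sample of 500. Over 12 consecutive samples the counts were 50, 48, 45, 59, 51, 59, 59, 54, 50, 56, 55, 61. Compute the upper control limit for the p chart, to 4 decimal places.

p̄ = Σdᵢ / (k·n) = 647 / (12 × 500) = 0.10783
UCL = p̄ + 3·√(p̄(1−p̄)/n) = 0.10783 + 3 × √(0.10783×0.89217/500) = 0.10783 + 3 × 0.01387 = 0.14945

0.1494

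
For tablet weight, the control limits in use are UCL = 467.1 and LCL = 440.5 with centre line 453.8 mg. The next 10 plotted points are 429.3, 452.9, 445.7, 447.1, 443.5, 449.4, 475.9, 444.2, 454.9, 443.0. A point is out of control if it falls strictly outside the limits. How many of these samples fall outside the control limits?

2

Compare each point to [440.5, 467.1]: sample 1 = 429.3 < LCL; sample 7 = 475.9 > UCL.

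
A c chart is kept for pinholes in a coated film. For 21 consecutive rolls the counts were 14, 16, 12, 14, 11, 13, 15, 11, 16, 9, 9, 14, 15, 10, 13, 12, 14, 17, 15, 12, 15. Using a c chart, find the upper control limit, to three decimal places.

24.086

c̄ = (14 + 16 + 12 + 14 + 11 + 13 + 15 + 11 + 16 + 9 + 9 + 14 + 15 + 10 + 13 + 12 + 14 + 17 + 15 + 12 + 15) / 21 = 277 / 21 = 13.1905
UCL = c̄ + 3√c̄ = 13.1905 + 3 × √13.1905 = 13.1905 + 3 × 3.6319 = 24.0861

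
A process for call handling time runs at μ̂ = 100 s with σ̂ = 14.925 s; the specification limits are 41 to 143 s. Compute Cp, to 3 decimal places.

Cp = (USL − LSL) / (6σ̂) = (143 − 41) / (6 × 14.925) = 102.0000 / 89.5500 = 1.1390

1.139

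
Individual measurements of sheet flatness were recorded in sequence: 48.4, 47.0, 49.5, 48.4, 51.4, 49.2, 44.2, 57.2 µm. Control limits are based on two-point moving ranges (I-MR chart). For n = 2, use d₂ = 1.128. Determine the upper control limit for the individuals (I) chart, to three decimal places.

X̄ = (48.4 + 47.0 + 49.5 + 48.4 + 51.4 + 49.2 + 44.2 + 57.2) / 8 = 49.4125
Moving ranges: 1.4, 2.5, 1.1, 3.0, 2.2, 5.0, 13.0; M̄R̄ = 28.2000 / 7 = 4.0286
UCL = X̄ + 3·M̄R̄/d₂ = 49.4125 + 3 × 4.0286 / 1.128 = 60.1268

60.127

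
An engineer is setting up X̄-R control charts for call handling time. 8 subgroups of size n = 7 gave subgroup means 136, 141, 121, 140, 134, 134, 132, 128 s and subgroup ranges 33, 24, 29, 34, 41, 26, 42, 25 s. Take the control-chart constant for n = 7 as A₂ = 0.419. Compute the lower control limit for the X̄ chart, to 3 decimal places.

X̄̄ = (136 + 141 + 121 + 140 + 134 + 134 + 132 + 128) / 8 = 1066.0000 / 8 = 133.2500
R̄ = (33 + 24 + 29 + 34 + 41 + 26 + 42 + 25) / 8 = 254.0000 / 8 = 31.7500
LCL = X̄̄ − A₂·R̄ = 133.2500 − 0.419 × 31.7500 = 119.9467

119.947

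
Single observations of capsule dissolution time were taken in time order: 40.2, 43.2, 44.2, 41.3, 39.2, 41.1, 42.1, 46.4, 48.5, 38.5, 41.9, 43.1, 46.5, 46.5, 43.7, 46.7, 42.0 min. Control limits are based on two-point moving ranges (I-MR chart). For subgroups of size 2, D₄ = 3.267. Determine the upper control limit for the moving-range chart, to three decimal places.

Moving ranges: 3.0, 1.0, 2.9, 2.1, 1.9, 1.0, 4.3, 2.1, 10.0, 3.4, 1.2, 3.4, 0.0, 2.8, 3.0, 4.7; M̄R̄ = 46.8000 / 16 = 2.9250
UCL_MR = D₄·M̄R̄ = 3.267 × 2.9250 = 9.5560

9.556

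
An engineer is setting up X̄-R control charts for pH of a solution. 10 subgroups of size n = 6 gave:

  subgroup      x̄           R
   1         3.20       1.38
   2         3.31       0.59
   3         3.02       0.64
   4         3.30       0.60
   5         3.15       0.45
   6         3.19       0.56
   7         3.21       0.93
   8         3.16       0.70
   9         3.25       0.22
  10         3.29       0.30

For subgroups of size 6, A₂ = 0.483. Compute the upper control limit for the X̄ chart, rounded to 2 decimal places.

X̄̄ = (3.20 + 3.31 + 3.02 + 3.30 + 3.15 + 3.19 + 3.21 + 3.16 + 3.25 + 3.29) / 10 = 32.0800 / 10 = 3.2080
R̄ = (1.38 + 0.59 + 0.64 + 0.60 + 0.45 + 0.56 + 0.93 + 0.70 + 0.22 + 0.30) / 10 = 6.3700 / 10 = 0.6370
UCL = X̄̄ + A₂·R̄ = 3.2080 + 0.483 × 0.6370 = 3.5157

3.52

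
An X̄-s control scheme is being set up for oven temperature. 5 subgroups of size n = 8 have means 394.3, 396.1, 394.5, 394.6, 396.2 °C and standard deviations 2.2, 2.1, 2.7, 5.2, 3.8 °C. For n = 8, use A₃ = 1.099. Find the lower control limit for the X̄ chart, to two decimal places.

391.62

X̄̄ = (394.3 + 396.1 + 394.5 + 394.6 + 396.2) / 5 = 395.1400
s̄ = (2.2 + 2.1 + 2.7 + 5.2 + 3.8) / 5 = 3.2000
LCL = X̄̄ − A₃·s̄ = 395.1400 − 1.099 × 3.2000 = 391.6232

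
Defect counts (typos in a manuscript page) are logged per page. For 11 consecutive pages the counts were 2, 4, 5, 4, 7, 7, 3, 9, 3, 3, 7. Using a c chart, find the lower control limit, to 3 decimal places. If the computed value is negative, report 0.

0.000

c̄ = (2 + 4 + 5 + 4 + 7 + 7 + 3 + 9 + 3 + 3 + 7) / 11 = 54 / 11 = 4.9091
LCL = c̄ − 3√c̄ = 4.9091 − 3 × 2.2156 = -1.7378 → 0 (cannot be negative)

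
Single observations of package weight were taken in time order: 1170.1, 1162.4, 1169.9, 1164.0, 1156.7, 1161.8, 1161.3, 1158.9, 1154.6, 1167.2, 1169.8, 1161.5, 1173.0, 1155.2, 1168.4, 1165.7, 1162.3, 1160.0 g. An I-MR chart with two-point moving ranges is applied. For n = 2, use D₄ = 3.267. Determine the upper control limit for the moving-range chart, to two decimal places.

22.12

Moving ranges: 7.7, 7.5, 5.9, 7.3, 5.1, 0.5, 2.4, 4.3, 12.6, 2.6, 8.3, 11.5, 17.8, 13.2, 2.7, 3.4, 2.3; M̄R̄ = 115.1000 / 17 = 6.7706
UCL_MR = D₄·M̄R̄ = 3.267 × 6.7706 = 22.1195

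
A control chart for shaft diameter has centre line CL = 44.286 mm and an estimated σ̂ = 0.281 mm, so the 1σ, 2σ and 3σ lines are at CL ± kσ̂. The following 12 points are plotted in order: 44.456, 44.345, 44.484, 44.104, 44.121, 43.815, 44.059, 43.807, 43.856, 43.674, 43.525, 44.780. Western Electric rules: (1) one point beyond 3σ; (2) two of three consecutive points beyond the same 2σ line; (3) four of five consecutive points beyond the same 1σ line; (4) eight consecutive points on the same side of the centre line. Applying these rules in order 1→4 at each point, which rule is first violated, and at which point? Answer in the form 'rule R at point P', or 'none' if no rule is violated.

rule 3 at point 10

Zone of each point (C = within 1σ̂, B = 1σ̂–2σ̂, A = 2σ̂–3σ̂, * = beyond 3σ̂; sign = side of CL): 1:+C, 2:+C, 3:+C, 4:-C, 5:-C, 6:-B, 7:-C, 8:-B, 9:-B, 10:-A, 11:-A, 12:+B
Rule 3 (four of five consecutive points beyond the same 1σ limit) is satisfied at point 10.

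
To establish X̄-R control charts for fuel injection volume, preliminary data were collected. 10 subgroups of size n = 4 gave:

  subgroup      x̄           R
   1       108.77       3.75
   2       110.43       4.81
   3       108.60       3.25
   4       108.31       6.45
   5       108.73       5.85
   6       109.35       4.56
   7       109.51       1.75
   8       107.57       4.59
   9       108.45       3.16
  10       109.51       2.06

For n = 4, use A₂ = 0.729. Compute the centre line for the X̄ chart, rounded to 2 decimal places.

X̄̄ = (108.77 + 110.43 + 108.60 + 108.31 + 108.73 + 109.35 + 109.51 + 107.57 + 108.45 + 109.51) / 10 = 1089.2300 / 10 = 108.9230
CL = X̄̄ = 108.9230

108.92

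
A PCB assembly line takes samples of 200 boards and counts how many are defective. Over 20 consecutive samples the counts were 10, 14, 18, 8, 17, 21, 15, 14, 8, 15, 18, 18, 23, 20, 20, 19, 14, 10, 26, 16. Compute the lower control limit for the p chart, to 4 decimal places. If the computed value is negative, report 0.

0.0231

p̄ = Σdᵢ / (k·n) = 324 / (20 × 200) = 0.08100
LCL = p̄ − 3·√(p̄(1−p̄)/n) = 0.08100 − 3 × 0.01929 = 0.02312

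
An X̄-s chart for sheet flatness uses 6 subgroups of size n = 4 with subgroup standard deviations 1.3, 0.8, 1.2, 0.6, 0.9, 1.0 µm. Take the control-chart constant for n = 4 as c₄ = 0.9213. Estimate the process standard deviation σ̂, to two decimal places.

s̄ = (1.3 + 0.8 + 1.2 + 0.6 + 0.9 + 1.0) / 6 = 0.9667
σ̂ = s̄ / c₄ = 0.9667 / 0.9213 = 1.0492

1.05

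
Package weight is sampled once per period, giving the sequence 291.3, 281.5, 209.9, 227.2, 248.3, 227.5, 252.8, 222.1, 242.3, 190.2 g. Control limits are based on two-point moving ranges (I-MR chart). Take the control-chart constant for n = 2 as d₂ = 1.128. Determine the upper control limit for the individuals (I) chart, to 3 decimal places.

X̄ = (291.3 + 281.5 + 209.9 + 227.2 + 248.3 + 227.5 + 252.8 + 222.1 + 242.3 + 190.2) / 10 = 239.3100
Moving ranges: 9.8, 71.6, 17.3, 21.1, 20.8, 25.3, 30.7, 20.2, 52.1; M̄R̄ = 268.9000 / 9 = 29.8778
UCL = X̄ + 3·M̄R̄/d₂ = 239.3100 + 3 × 29.8778 / 1.128 = 318.7722

318.772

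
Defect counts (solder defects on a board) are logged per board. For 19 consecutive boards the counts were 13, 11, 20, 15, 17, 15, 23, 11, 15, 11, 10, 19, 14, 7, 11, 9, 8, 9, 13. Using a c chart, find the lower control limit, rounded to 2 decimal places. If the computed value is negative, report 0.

c̄ = (13 + 11 + 20 + 15 + 17 + 15 + 23 + 11 + 15 + 11 + 10 + 19 + 14 + 7 + 11 + 9 + 8 + 9 + 13) / 19 = 251 / 19 = 13.2105
LCL = c̄ − 3√c̄ = 13.2105 − 3 × 3.6346 = 2.3066

2.31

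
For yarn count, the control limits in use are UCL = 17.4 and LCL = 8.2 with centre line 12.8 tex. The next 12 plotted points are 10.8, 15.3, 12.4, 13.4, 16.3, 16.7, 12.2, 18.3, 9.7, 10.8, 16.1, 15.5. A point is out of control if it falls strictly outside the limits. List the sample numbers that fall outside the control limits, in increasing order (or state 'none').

8

Compare each point to [8.2, 17.4]: sample 8 = 18.3 > UCL.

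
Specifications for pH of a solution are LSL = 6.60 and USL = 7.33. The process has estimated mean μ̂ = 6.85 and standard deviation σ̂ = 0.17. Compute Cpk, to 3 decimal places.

0.490

Cpu = (USL − μ̂) / (3σ̂) = (7.33 − 6.85) / (3 × 0.17) = 0.9412; Cpl = (μ̂ − LSL) / (3σ̂) = (6.85 − 6.60) / (3 × 0.17) = 0.4902; Cpk = min(Cpu, Cpl) = 0.4902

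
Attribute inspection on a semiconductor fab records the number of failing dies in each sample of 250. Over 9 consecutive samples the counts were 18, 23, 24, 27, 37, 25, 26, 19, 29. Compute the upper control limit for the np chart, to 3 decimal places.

p̄ = Σdᵢ / (k·n) = 228 / (9 × 250) = 0.10133
UCL = np̄ + 3·√(np̄(1−p̄)) = 25.3333 + 3 × √(25.3333×0.89867) = 25.3333 + 3 × 4.7714 = 39.6475

39.648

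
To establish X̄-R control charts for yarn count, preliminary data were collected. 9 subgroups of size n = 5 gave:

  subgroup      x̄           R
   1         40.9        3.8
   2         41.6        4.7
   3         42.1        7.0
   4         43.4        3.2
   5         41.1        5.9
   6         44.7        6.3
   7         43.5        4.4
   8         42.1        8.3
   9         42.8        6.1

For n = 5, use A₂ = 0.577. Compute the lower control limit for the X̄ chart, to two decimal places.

X̄̄ = (40.9 + 41.6 + 42.1 + 43.4 + 41.1 + 44.7 + 43.5 + 42.1 + 42.8) / 9 = 382.2000 / 9 = 42.4667
R̄ = (3.8 + 4.7 + 7.0 + 3.2 + 5.9 + 6.3 + 4.4 + 8.3 + 6.1) / 9 = 49.7000 / 9 = 5.5222
LCL = X̄̄ − A₂·R̄ = 42.4667 − 0.577 × 5.5222 = 39.2803

39.28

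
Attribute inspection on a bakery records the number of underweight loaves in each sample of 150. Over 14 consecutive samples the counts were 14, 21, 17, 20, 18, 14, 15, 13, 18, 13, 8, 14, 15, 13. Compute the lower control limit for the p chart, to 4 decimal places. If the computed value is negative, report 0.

p̄ = Σdᵢ / (k·n) = 213 / (14 × 150) = 0.10143
LCL = p̄ − 3·√(p̄(1−p̄)/n) = 0.10143 − 3 × 0.02465 = 0.02748

0.0275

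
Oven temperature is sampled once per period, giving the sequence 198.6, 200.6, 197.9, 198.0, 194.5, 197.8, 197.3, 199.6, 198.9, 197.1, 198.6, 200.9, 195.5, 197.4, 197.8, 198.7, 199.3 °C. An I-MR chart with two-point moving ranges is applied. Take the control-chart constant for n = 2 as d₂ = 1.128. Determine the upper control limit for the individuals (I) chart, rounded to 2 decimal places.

X̄ = (198.6 + 200.6 + 197.9 + 198.0 + 194.5 + 197.8 + 197.3 + 199.6 + 198.9 + 197.1 + 198.6 + 200.9 + 195.5 + 197.4 + 197.8 + 198.7 + 199.3) / 17 = 198.1471
Moving ranges: 2.0, 2.7, 0.1, 3.5, 3.3, 0.5, 2.3, 0.7, 1.8, 1.5, 2.3, 5.4, 1.9, 0.4, 0.9, 0.6; M̄R̄ = 29.9000 / 16 = 1.8687
UCL = X̄ + 3·M̄R̄/d₂ = 198.1471 + 3 × 1.8687 / 1.128 = 203.1171

203.12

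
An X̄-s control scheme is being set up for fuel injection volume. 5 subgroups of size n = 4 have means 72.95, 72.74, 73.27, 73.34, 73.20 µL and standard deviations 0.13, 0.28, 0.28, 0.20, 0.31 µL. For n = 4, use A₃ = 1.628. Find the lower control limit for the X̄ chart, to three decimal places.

X̄̄ = (72.95 + 72.74 + 73.27 + 73.34 + 73.20) / 5 = 73.1000
s̄ = (0.13 + 0.28 + 0.28 + 0.20 + 0.31) / 5 = 0.2400
LCL = X̄̄ − A₃·s̄ = 73.1000 − 1.628 × 0.2400 = 72.7093

72.709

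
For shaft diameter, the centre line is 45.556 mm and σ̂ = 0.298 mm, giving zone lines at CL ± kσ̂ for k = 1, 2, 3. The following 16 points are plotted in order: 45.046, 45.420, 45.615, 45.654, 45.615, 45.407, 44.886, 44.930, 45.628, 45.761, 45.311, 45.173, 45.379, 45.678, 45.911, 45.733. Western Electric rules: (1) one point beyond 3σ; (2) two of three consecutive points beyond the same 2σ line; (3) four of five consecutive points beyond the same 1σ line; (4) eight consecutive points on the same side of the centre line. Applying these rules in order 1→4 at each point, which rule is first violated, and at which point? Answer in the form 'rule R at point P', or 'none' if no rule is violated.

rule 2 at point 8

Zone of each point (C = within 1σ̂, B = 1σ̂–2σ̂, A = 2σ̂–3σ̂, * = beyond 3σ̂; sign = side of CL): 1:-B, 2:-C, 3:+C, 4:+C, 5:+C, 6:-C, 7:-A, 8:-A, 9:+C, 10:+C, 11:-C, 12:-B, 13:-C, 14:+C, 15:+B, 16:+C
Rule 2 (two of three consecutive points beyond the same 2σ limit) is satisfied at point 8.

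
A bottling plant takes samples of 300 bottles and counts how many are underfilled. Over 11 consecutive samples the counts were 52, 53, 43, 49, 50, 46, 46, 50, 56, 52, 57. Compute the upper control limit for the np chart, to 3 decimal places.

p̄ = Σdᵢ / (k·n) = 554 / (11 × 300) = 0.16788
UCL = np̄ + 3·√(np̄(1−p̄)) = 50.3636 + 3 × √(50.3636×0.83212) = 50.3636 + 3 × 6.4737 = 69.7847

69.785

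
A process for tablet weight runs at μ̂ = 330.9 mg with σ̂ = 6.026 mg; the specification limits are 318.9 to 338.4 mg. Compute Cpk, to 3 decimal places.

0.415

Cpu = (USL − μ̂) / (3σ̂) = (338.4 − 330.9) / (3 × 6.026) = 0.4149; Cpl = (μ̂ − LSL) / (3σ̂) = (330.9 − 318.9) / (3 × 6.026) = 0.6638; Cpk = min(Cpu, Cpl) = 0.4149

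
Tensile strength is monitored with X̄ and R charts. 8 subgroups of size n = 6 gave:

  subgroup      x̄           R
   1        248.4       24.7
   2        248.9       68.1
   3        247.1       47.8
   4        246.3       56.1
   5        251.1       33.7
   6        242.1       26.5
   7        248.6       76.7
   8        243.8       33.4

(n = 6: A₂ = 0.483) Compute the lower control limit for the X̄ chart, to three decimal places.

X̄̄ = (248.4 + 248.9 + 247.1 + 246.3 + 251.1 + 242.1 + 248.6 + 243.8) / 8 = 1976.3000 / 8 = 247.0375
R̄ = (24.7 + 68.1 + 47.8 + 56.1 + 33.7 + 26.5 + 76.7 + 33.4) / 8 = 367.0000 / 8 = 45.8750
LCL = X̄̄ − A₂·R̄ = 247.0375 − 0.483 × 45.8750 = 224.8799

224.880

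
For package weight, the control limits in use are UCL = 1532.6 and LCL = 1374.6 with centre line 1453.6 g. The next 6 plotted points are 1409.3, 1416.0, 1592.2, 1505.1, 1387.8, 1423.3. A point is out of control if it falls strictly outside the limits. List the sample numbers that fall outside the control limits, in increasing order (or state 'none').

Compare each point to [1374.6, 1532.6]: sample 3 = 1592.2 > UCL.

3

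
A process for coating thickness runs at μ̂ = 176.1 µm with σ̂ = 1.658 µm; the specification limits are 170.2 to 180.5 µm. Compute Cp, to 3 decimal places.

Cp = (USL − LSL) / (6σ̂) = (180.5 − 170.2) / (6 × 1.658) = 10.3000 / 9.9480 = 1.0354

1.035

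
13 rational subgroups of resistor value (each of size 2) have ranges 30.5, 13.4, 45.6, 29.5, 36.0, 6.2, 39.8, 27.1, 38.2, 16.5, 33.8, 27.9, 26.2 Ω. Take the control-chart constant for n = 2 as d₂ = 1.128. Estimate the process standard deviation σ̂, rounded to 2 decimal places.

25.28

R̄ = (30.5 + 13.4 + 45.6 + 29.5 + 36.0 + 6.2 + 39.8 + 27.1 + 38.2 + 16.5 + 33.8 + 27.9 + 26.2) / 13 = 28.5154
σ̂ = R̄ / d₂ = 28.5154 / 1.128 = 25.2796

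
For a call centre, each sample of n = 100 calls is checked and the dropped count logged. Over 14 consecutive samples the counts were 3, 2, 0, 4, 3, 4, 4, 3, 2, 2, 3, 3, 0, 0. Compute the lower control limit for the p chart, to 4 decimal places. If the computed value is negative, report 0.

0.0000

p̄ = Σdᵢ / (k·n) = 33 / (14 × 100) = 0.02357
LCL = p̄ − 3·√(p̄(1−p̄)/n) = 0.02357 − 3 × 0.01517 = -0.02194 → 0 (negative, so LCL = 0)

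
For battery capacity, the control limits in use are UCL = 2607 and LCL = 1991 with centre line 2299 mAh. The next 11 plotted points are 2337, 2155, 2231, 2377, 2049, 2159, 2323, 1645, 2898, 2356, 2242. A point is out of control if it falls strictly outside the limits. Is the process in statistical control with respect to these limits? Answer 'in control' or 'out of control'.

Compare each point to [1991, 2607]: sample 8 = 1645 < LCL; sample 9 = 2898 > UCL.

out of control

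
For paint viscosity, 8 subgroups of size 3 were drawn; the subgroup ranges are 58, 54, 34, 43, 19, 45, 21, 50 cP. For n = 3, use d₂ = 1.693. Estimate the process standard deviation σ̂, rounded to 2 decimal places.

R̄ = (58 + 54 + 34 + 43 + 19 + 45 + 21 + 50) / 8 = 40.5000
σ̂ = R̄ / d₂ = 40.5000 / 1.693 = 23.9220

23.92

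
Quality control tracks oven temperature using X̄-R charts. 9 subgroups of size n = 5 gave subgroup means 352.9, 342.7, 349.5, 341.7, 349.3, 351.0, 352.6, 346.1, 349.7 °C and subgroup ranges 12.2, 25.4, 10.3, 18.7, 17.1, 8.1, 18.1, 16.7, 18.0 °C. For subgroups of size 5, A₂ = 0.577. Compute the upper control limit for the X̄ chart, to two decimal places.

357.66

X̄̄ = (352.9 + 342.7 + 349.5 + 341.7 + 349.3 + 351.0 + 352.6 + 346.1 + 349.7) / 9 = 3135.5000 / 9 = 348.3889
R̄ = (12.2 + 25.4 + 10.3 + 18.7 + 17.1 + 8.1 + 18.1 + 16.7 + 18.0) / 9 = 144.6000 / 9 = 16.0667
UCL = X̄̄ + A₂·R̄ = 348.3889 + 0.577 × 16.0667 = 357.6594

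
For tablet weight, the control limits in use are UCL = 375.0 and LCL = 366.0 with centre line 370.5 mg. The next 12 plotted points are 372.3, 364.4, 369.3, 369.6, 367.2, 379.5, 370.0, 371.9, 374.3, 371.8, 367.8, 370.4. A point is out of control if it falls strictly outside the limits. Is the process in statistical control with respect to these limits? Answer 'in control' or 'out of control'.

out of control

Compare each point to [366.0, 375.0]: sample 2 = 364.4 < LCL; sample 6 = 379.5 > UCL.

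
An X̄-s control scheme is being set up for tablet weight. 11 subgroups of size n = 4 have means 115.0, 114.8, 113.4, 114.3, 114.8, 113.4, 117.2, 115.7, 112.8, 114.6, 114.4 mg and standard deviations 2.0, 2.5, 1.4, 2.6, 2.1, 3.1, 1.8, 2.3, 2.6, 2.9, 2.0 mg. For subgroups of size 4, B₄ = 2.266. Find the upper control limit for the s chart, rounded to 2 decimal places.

5.21

s̄ = (2.0 + 2.5 + 1.4 + 2.6 + 2.1 + 3.1 + 1.8 + 2.3 + 2.6 + 2.9 + 2.0) / 11 = 2.3000
UCL_s = B₄·s̄ = 2.266 × 2.3000 = 5.2118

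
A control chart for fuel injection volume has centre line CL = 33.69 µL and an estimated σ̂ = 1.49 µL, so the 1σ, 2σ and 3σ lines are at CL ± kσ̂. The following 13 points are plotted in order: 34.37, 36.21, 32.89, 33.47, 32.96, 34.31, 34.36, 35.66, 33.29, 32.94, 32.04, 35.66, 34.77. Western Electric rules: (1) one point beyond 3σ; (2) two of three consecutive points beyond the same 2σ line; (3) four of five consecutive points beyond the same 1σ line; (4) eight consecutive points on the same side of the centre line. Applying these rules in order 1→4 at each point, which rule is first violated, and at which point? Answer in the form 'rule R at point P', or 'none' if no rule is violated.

none

Zone of each point (C = within 1σ̂, B = 1σ̂–2σ̂, A = 2σ̂–3σ̂, * = beyond 3σ̂; sign = side of CL): 1:+C, 2:+B, 3:-C, 4:-C, 5:-C, 6:+C, 7:+C, 8:+B, 9:-C, 10:-C, 11:-B, 12:+B, 13:+C
No rule fires across all 13 points.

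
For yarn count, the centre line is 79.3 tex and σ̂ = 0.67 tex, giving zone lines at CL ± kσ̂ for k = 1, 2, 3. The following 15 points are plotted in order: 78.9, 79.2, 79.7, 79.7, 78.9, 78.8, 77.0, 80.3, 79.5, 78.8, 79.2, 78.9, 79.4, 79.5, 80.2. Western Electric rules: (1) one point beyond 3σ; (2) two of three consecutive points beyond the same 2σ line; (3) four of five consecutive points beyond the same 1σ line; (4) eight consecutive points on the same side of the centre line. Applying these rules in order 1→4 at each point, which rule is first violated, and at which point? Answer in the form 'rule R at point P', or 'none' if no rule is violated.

rule 1 at point 7

Zone of each point (C = within 1σ̂, B = 1σ̂–2σ̂, A = 2σ̂–3σ̂, * = beyond 3σ̂; sign = side of CL): 1:-C, 2:-C, 3:+C, 4:+C, 5:-C, 6:-C, 7:-*, 8:+B, 9:+C, 10:-C, 11:-C, 12:-C, 13:+C, 14:+C, 15:+B
Rule 1 (one point beyond the 3σ limits) is satisfied at point 7.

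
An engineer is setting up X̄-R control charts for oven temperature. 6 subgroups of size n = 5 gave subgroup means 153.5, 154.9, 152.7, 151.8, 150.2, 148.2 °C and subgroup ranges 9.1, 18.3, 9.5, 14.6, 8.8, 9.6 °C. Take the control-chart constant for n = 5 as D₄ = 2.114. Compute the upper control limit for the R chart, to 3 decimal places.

R̄ = (9.1 + 18.3 + 9.5 + 14.6 + 8.8 + 9.6) / 6 = 69.9000 / 6 = 11.6500
UCL_R = D₄·R̄ = 2.114 × 11.6500 = 24.6281

24.628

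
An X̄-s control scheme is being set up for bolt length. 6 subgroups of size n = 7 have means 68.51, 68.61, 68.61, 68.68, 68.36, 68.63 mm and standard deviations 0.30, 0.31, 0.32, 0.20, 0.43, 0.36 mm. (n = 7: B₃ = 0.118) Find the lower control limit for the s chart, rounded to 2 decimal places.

s̄ = (0.30 + 0.31 + 0.32 + 0.20 + 0.43 + 0.36) / 6 = 0.3200
LCL_s = B₃·s̄ = 0.118 × 0.3200 = 0.0378

0.04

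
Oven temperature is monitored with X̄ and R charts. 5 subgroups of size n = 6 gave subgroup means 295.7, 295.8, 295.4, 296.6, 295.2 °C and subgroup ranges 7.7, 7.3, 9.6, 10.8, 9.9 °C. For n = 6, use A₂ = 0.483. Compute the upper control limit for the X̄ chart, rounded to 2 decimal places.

X̄̄ = (295.7 + 295.8 + 295.4 + 296.6 + 295.2) / 5 = 1478.7000 / 5 = 295.7400
R̄ = (7.7 + 7.3 + 9.6 + 10.8 + 9.9) / 5 = 45.3000 / 5 = 9.0600
UCL = X̄̄ + A₂·R̄ = 295.7400 + 0.483 × 9.0600 = 300.1160

300.12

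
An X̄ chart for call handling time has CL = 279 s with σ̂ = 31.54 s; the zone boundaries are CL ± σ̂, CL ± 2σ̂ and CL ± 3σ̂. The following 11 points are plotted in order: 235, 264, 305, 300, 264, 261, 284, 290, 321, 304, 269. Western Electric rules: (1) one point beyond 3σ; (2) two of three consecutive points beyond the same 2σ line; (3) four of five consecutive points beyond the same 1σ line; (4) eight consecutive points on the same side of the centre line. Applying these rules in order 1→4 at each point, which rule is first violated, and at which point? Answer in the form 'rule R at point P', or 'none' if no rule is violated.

Zone of each point (C = within 1σ̂, B = 1σ̂–2σ̂, A = 2σ̂–3σ̂, * = beyond 3σ̂; sign = side of CL): 1:-B, 2:-C, 3:+C, 4:+C, 5:-C, 6:-C, 7:+C, 8:+C, 9:+B, 10:+C, 11:-C
No rule fires across all 11 points.

none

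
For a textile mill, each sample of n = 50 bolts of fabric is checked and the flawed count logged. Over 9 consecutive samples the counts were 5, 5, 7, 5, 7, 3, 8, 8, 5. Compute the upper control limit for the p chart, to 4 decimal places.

0.2545

p̄ = Σdᵢ / (k·n) = 53 / (9 × 50) = 0.11778
UCL = p̄ + 3·√(p̄(1−p̄)/n) = 0.11778 + 3 × √(0.11778×0.88222/50) = 0.11778 + 3 × 0.04559 = 0.25454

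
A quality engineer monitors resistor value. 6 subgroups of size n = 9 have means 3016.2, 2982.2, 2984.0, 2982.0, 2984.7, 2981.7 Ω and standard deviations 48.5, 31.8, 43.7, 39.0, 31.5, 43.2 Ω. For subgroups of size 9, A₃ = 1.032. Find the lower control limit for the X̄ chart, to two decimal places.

X̄̄ = (3016.2 + 2982.2 + 2984.0 + 2982.0 + 2984.7 + 2981.7) / 6 = 2988.4667
s̄ = (48.5 + 31.8 + 43.7 + 39.0 + 31.5 + 43.2) / 6 = 39.6167
LCL = X̄̄ − A₃·s̄ = 2988.4667 − 1.032 × 39.6167 = 2947.5823

2947.58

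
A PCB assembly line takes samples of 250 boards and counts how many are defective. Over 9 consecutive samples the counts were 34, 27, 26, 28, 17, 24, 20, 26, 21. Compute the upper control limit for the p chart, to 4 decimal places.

0.1558

p̄ = Σdᵢ / (k·n) = 223 / (9 × 250) = 0.09911
UCL = p̄ + 3·√(p̄(1−p̄)/n) = 0.09911 + 3 × √(0.09911×0.90089/250) = 0.09911 + 3 × 0.01890 = 0.15581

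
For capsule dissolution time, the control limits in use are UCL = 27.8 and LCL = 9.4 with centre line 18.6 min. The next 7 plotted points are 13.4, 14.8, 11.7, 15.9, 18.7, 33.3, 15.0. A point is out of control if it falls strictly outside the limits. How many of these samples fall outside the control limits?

Compare each point to [9.4, 27.8]: sample 6 = 33.3 > UCL.

1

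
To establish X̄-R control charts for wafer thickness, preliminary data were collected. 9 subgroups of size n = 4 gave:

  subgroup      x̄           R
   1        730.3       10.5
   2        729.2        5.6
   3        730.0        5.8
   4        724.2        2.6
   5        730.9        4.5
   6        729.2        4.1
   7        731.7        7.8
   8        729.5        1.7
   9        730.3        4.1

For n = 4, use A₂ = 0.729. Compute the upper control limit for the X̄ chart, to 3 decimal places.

733.260

X̄̄ = (730.3 + 729.2 + 730.0 + 724.2 + 730.9 + 729.2 + 731.7 + 729.5 + 730.3) / 9 = 6565.3000 / 9 = 729.4778
R̄ = (10.5 + 5.6 + 5.8 + 2.6 + 4.5 + 4.1 + 7.8 + 1.7 + 4.1) / 9 = 46.7000 / 9 = 5.1889
UCL = X̄̄ + A₂·R̄ = 729.4778 + 0.729 × 5.1889 = 733.2605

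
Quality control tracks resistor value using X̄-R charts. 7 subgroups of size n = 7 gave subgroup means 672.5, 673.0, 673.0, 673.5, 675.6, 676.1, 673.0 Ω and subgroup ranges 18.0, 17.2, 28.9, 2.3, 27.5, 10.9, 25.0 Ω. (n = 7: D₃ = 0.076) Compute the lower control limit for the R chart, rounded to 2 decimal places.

R̄ = (18.0 + 17.2 + 28.9 + 2.3 + 27.5 + 10.9 + 25.0) / 7 = 129.8000 / 7 = 18.5429
LCL_R = D₃·R̄ = 0.076 × 18.5429 = 1.4093

1.41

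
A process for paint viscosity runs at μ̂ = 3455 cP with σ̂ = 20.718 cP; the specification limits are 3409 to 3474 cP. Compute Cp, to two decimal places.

0.52

Cp = (USL − LSL) / (6σ̂) = (3474 − 3409) / (6 × 20.718) = 65.0000 / 124.3080 = 0.5229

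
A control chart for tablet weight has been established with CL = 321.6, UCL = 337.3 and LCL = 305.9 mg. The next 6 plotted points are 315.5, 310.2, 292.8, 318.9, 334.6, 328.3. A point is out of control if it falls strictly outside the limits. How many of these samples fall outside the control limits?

1

Compare each point to [305.9, 337.3]: sample 3 = 292.8 < LCL.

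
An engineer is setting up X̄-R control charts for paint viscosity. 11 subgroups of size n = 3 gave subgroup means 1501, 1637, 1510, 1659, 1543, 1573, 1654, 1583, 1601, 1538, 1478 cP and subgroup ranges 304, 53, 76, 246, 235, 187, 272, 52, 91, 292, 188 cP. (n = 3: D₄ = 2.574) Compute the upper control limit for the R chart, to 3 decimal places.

R̄ = (304 + 53 + 76 + 246 + 235 + 187 + 272 + 52 + 91 + 292 + 188) / 11 = 1996.0000 / 11 = 181.4545
UCL_R = D₄·R̄ = 2.574 × 181.4545 = 467.0640

467.064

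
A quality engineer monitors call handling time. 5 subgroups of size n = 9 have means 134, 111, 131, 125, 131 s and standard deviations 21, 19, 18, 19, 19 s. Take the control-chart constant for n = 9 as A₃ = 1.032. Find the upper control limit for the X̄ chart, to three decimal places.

146.214

X̄̄ = (134 + 111 + 131 + 125 + 131) / 5 = 126.4000
s̄ = (21 + 19 + 18 + 19 + 19) / 5 = 19.2000
UCL = X̄̄ + A₃·s̄ = 126.4000 + 1.032 × 19.2000 = 146.2144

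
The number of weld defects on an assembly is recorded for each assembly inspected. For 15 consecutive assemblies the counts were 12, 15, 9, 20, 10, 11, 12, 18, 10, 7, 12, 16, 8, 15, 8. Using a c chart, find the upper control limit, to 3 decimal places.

22.679

c̄ = (12 + 15 + 9 + 20 + 10 + 11 + 12 + 18 + 10 + 7 + 12 + 16 + 8 + 15 + 8) / 15 = 183 / 15 = 12.2000
UCL = c̄ + 3√c̄ = 12.2000 + 3 × √12.2000 = 12.2000 + 3 × 3.4928 = 22.6785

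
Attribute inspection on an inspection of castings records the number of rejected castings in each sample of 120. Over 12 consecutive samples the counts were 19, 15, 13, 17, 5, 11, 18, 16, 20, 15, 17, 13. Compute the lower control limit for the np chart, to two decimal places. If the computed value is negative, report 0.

4.07

p̄ = Σdᵢ / (k·n) = 179 / (12 × 120) = 0.12431
LCL = np̄ − 3·√(np̄(1−p̄)) = 14.9167 − 3 × 3.6142 = 4.0741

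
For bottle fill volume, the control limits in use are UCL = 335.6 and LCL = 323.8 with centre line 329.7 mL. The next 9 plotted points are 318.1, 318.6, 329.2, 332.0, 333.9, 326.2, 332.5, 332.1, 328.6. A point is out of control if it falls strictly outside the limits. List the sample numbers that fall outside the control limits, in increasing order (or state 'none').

Compare each point to [323.8, 335.6]: sample 1 = 318.1 < LCL; sample 2 = 318.6 < LCL.

1, 2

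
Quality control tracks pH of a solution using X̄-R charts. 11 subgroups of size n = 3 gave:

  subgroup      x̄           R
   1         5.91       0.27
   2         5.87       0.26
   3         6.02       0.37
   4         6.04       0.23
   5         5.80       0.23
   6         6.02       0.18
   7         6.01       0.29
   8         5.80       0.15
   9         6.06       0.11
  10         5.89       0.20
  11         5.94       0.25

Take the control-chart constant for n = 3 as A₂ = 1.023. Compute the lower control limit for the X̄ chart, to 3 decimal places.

X̄̄ = (5.91 + 5.87 + 6.02 + 6.04 + 5.80 + 6.02 + 6.01 + 5.80 + 6.06 + 5.89 + 5.94) / 11 = 65.3600 / 11 = 5.9418
R̄ = (0.27 + 0.26 + 0.37 + 0.23 + 0.23 + 0.18 + 0.29 + 0.15 + 0.11 + 0.20 + 0.25) / 11 = 2.5400 / 11 = 0.2309
LCL = X̄̄ − A₂·R̄ = 5.9418 − 1.023 × 0.2309 = 5.7056

5.706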